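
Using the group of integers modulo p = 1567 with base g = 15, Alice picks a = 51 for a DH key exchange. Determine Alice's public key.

815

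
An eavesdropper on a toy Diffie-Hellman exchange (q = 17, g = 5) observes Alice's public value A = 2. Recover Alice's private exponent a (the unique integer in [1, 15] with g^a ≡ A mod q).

6

Try successive powers of 5 modulo 17:
5^1 ≡ 5
5^2 ≡ 8
5^3 ≡ 6
5^4 ≡ 13
5^5 ≡ 14
5^6 ≡ 2
Found: a = 6.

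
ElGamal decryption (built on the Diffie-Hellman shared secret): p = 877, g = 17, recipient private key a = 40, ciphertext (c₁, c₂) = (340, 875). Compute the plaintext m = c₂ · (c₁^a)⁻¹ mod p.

Shared mask s = c₁^a mod p = 340^40 mod 877.
340^1 ≡ 340 (mod 877)
340^2 = (340^1)^2 ≡ 340^2 = 115600 ≡ 713 (mod 877)
340^4 = (340^2)^2 ≡ 713^2 = 508369 ≡ 586 (mod 877)
340^8 = (340^4)^2 ≡ 586^2 = 343396 ≡ 489 (mod 877)
340^16 = (340^8)^2 ≡ 489^2 = 239121 ≡ 577 (mod 877)
340^32 = (340^16)^2 ≡ 577^2 = 332929 ≡ 546 (mod 877)
340^40 = 340^32 · 340^8 ≡ 546 · 489 ≡ 386 (mod 877).
So s = 386; s⁻¹ ≡ 593 (mod 877).
m = c₂ · s⁻¹ mod 877 = 875 · 593 mod 877 = 568.

568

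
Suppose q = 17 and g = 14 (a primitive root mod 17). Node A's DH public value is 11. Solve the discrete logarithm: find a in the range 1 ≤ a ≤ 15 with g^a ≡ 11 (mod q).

15

Try successive powers of 14 modulo 17:
14^1 ≡ 14
14^2 ≡ 9
14^3 ≡ 7
14^4 ≡ 13
14^5 ≡ 12
14^6 ≡ 15
14^7 ≡ 6
14^8 ≡ 16
14^9 ≡ 3
14^10 ≡ 8
14^11 ≡ 10
14^12 ≡ 4
14^13 ≡ 5
14^14 ≡ 2
14^15 ≡ 11
Found: a = 15.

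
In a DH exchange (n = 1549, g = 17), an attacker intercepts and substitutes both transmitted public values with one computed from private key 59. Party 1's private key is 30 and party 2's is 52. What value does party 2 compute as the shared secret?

252

Party 2 receives an attacker's public value M = 17^59 mod 1549 instead of the honest one.
17^1 ≡ 17 (mod 1549)
17^2 = (17^1)^2 ≡ 17^2 = 289 ≡ 289 (mod 1549)
17^4 = (17^2)^2 ≡ 289^2 = 83521 ≡ 1424 (mod 1549)
17^8 = (17^4)^2 ≡ 1424^2 = 2027776 ≡ 135 (mod 1549)
17^16 = (17^8)^2 ≡ 135^2 = 18225 ≡ 1186 (mod 1549)
17^32 = (17^16)^2 ≡ 1186^2 = 1406596 ≡ 104 (mod 1549)
17^59 = 17^32 · 17^16 · 17^8 · 17^2 · 17^1 ≡ 104 · 1186 · 135 · 289 · 17 ≡ 1186 (mod 1549).
So M = 1186. Party 2 computes K = M^52 mod 1549.
1186^1 ≡ 1186 (mod 1549)
1186^2 = (1186^1)^2 ≡ 1186^2 = 1406596 ≡ 104 (mod 1549)
1186^4 = (1186^2)^2 ≡ 104^2 = 10816 ≡ 1522 (mod 1549)
1186^8 = (1186^4)^2 ≡ 1522^2 = 2316484 ≡ 729 (mod 1549)
1186^16 = (1186^8)^2 ≡ 729^2 = 531441 ≡ 134 (mod 1549)
1186^32 = (1186^16)^2 ≡ 134^2 = 17956 ≡ 917 (mod 1549)
1186^52 = 1186^32 · 1186^16 · 1186^4 ≡ 917 · 134 · 1522 ≡ 252 (mod 1549).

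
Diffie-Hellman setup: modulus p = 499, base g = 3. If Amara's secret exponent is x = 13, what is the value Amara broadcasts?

18

Public value = 3^13 (mod 499).
3^1 ≡ 3 (mod 499)
3^2 = (3^1)^2 ≡ 3^2 = 9 ≡ 9 (mod 499)
3^4 = (3^2)^2 ≡ 9^2 = 81 ≡ 81 (mod 499)
3^8 = (3^4)^2 ≡ 81^2 = 6561 ≡ 74 (mod 499)
3^13 = 3^8 · 3^4 · 3^1 ≡ 74 · 81 · 3 ≡ 18 (mod 499).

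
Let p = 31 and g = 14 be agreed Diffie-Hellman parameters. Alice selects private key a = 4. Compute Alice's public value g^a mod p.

Public value = 14^4 mod 31.
14^1 ≡ 14 (mod 31)
14^2 = (14^1)^2 ≡ 14^2 = 196 ≡ 10 (mod 31)
14^4 = (14^2)^2 ≡ 10^2 = 100 ≡ 7 (mod 31)

7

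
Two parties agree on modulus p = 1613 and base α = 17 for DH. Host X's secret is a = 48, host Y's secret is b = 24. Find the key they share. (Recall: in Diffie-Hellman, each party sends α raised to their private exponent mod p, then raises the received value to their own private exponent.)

Host X sends A = α^a mod p = 17^48 mod 1613.
17^1 ≡ 17 (mod 1613)
17^2 = (17^1)^2 ≡ 17^2 = 289 ≡ 289 (mod 1613)
17^4 = (17^2)^2 ≡ 289^2 = 83521 ≡ 1258 (mod 1613)
17^8 = (17^4)^2 ≡ 1258^2 = 1582564 ≡ 211 (mod 1613)
17^16 = (17^8)^2 ≡ 211^2 = 44521 ≡ 970 (mod 1613)
17^32 = (17^16)^2 ≡ 970^2 = 940900 ≡ 521 (mod 1613)
17^48 = 17^32 · 17^16 ≡ 521 · 970 ≡ 501 (mod 1613).
So A = 501. Host Y then computes K = A^b mod p = 501^24 mod 1613.
501^1 ≡ 501 (mod 1613)
501^2 = (501^1)^2 ≡ 501^2 = 251001 ≡ 986 (mod 1613)
501^4 = (501^2)^2 ≡ 986^2 = 972196 ≡ 1170 (mod 1613)
501^8 = (501^4)^2 ≡ 1170^2 = 1368900 ≡ 1076 (mod 1613)
501^16 = (501^8)^2 ≡ 1076^2 = 1157776 ≡ 1255 (mod 1613)
501^24 = 501^16 · 501^8 ≡ 1255 · 1076 ≡ 299 (mod 1613).

299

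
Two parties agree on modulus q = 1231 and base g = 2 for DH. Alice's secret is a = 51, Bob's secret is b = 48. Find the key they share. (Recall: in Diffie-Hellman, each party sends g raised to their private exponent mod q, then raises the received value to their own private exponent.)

Alice sends A = g^a mod q = 2^51 mod 1231.
2^1 ≡ 2 (mod 1231)
2^2 = (2^1)^2 ≡ 2^2 = 4 ≡ 4 (mod 1231)
2^4 = (2^2)^2 ≡ 4^2 = 16 ≡ 16 (mod 1231)
2^8 = (2^4)^2 ≡ 16^2 = 256 ≡ 256 (mod 1231)
2^16 = (2^8)^2 ≡ 256^2 = 65536 ≡ 293 (mod 1231)
2^32 = (2^16)^2 ≡ 293^2 = 85849 ≡ 910 (mod 1231)
2^51 = 2^32 · 2^16 · 2^2 · 2^1 ≡ 910 · 293 · 4 · 2 ≡ 948 (mod 1231).
So A = 948. Bob then computes K = A^b mod q = 948^48 mod 1231.
948^1 ≡ 948 (mod 1231)
948^2 = (948^1)^2 ≡ 948^2 = 898704 ≡ 74 (mod 1231)
948^4 = (948^2)^2 ≡ 74^2 = 5476 ≡ 552 (mod 1231)
948^8 = (948^4)^2 ≡ 552^2 = 304704 ≡ 647 (mod 1231)
948^16 = (948^8)^2 ≡ 647^2 = 418609 ≡ 69 (mod 1231)
948^32 = (948^16)^2 ≡ 69^2 = 4761 ≡ 1068 (mod 1231)
948^48 = 948^32 · 948^16 ≡ 1068 · 69 ≡ 1063 (mod 1231).

1063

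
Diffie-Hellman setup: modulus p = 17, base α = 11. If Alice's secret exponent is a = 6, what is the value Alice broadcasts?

8

Public value = 11^6 mod 17.
11^1 ≡ 11 (mod 17)
11^2 = (11^1)^2 ≡ 11^2 = 121 ≡ 2 (mod 17)
11^4 = (11^2)^2 ≡ 2^2 = 4 ≡ 4 (mod 17)
11^6 = 11^4 · 11^2 ≡ 4 · 2 ≡ 8 (mod 17).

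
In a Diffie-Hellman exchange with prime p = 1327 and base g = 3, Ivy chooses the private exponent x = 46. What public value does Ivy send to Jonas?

Public value = 3^46 (mod 1327).
3^1 ≡ 3 (mod 1327)
3^2 = (3^1)^2 ≡ 3^2 = 9 ≡ 9 (mod 1327)
3^4 = (3^2)^2 ≡ 9^2 = 81 ≡ 81 (mod 1327)
3^8 = (3^4)^2 ≡ 81^2 = 6561 ≡ 1253 (mod 1327)
3^16 = (3^8)^2 ≡ 1253^2 = 1570009 ≡ 168 (mod 1327)
3^32 = (3^16)^2 ≡ 168^2 = 28224 ≡ 357 (mod 1327)
3^46 = 3^32 · 3^8 · 3^4 · 3^2 ≡ 357 · 1253 · 81 · 9 ≡ 29 (mod 1327).

29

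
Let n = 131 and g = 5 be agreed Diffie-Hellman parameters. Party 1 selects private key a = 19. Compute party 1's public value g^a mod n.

Public value = 5^19 mod 131.
5^1 ≡ 5 (mod 131)
5^2 = (5^1)^2 ≡ 5^2 = 25 ≡ 25 (mod 131)
5^4 = (5^2)^2 ≡ 25^2 = 625 ≡ 101 (mod 131)
5^8 = (5^4)^2 ≡ 101^2 = 10201 ≡ 114 (mod 131)
5^16 = (5^8)^2 ≡ 114^2 = 12996 ≡ 27 (mod 131)
5^19 = 5^16 · 5^2 · 5^1 ≡ 27 · 25 · 5 ≡ 100 (mod 131).

100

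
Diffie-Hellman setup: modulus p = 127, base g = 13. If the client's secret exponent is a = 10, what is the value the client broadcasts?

104

Public value = 13^{10} \pmod{127}.
13^1 ≡ 13 (mod 127)
13^2 = (13^1)^2 ≡ 13^2 = 169 ≡ 42 (mod 127)
13^4 = (13^2)^2 ≡ 42^2 = 1764 ≡ 113 (mod 127)
13^8 = (13^4)^2 ≡ 113^2 = 12769 ≡ 69 (mod 127)
13^10 = 13^8 · 13^2 ≡ 69 · 42 ≡ 104 (mod 127).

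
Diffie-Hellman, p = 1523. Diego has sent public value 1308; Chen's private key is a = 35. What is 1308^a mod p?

1024

Shared key K = 1308^35 mod 1523.
1308^1 ≡ 1308 (mod 1523)
1308^2 = (1308^1)^2 ≡ 1308^2 = 1710864 ≡ 535 (mod 1523)
1308^4 = (1308^2)^2 ≡ 535^2 = 286225 ≡ 1424 (mod 1523)
1308^8 = (1308^4)^2 ≡ 1424^2 = 2027776 ≡ 663 (mod 1523)
1308^16 = (1308^8)^2 ≡ 663^2 = 439569 ≡ 945 (mod 1523)
1308^32 = (1308^16)^2 ≡ 945^2 = 893025 ≡ 547 (mod 1523)
1308^35 = 1308^32 · 1308^2 · 1308^1 ≡ 547 · 535 · 1308 ≡ 1024 (mod 1523).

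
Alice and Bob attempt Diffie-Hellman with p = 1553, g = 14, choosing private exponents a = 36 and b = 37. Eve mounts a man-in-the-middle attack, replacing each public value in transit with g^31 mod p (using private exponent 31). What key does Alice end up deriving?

315

Alice receives Eve's public value M = 14^31 mod 1553 instead of the honest one.
14^1 ≡ 14 (mod 1553)
14^2 = (14^1)^2 ≡ 14^2 = 196 ≡ 196 (mod 1553)
14^4 = (14^2)^2 ≡ 196^2 = 38416 ≡ 1144 (mod 1553)
14^8 = (14^4)^2 ≡ 1144^2 = 1308736 ≡ 1110 (mod 1553)
14^16 = (14^8)^2 ≡ 1110^2 = 1232100 ≡ 571 (mod 1553)
14^31 = 14^16 · 14^8 · 14^4 · 14^2 · 14^1 ≡ 571 · 1110 · 1144 · 196 · 14 ≡ 992 (mod 1553).
So M = 992. Alice computes K = M^36 mod 1553.
992^1 ≡ 992 (mod 1553)
992^2 = (992^1)^2 ≡ 992^2 = 984064 ≡ 1015 (mod 1553)
992^4 = (992^2)^2 ≡ 1015^2 = 1030225 ≡ 586 (mod 1553)
992^8 = (992^4)^2 ≡ 586^2 = 343396 ≡ 183 (mod 1553)
992^16 = (992^8)^2 ≡ 183^2 = 33489 ≡ 876 (mod 1553)
992^32 = (992^16)^2 ≡ 876^2 = 767376 ≡ 194 (mod 1553)
992^36 = 992^32 · 992^4 ≡ 194 · 586 ≡ 315 (mod 1553).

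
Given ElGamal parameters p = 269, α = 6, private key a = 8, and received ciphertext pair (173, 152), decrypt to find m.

191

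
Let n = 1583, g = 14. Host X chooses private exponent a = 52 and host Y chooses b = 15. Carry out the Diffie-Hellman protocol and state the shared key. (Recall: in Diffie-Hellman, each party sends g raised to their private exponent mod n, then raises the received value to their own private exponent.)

Host Y sends B = g^b mod n = 14^15 mod 1583.
14^1 ≡ 14 (mod 1583)
14^2 = (14^1)^2 ≡ 14^2 = 196 ≡ 196 (mod 1583)
14^4 = (14^2)^2 ≡ 196^2 = 38416 ≡ 424 (mod 1583)
14^8 = (14^4)^2 ≡ 424^2 = 179776 ≡ 897 (mod 1583)
14^15 = 14^8 · 14^4 · 14^2 · 14^1 ≡ 897 · 424 · 196 · 14 ≡ 371 (mod 1583).
So B = 371. Host X then computes K = B^a mod n = 371^52 mod 1583.
371^1 ≡ 371 (mod 1583)
371^2 = (371^1)^2 ≡ 371^2 = 137641 ≡ 1503 (mod 1583)
371^4 = (371^2)^2 ≡ 1503^2 = 2259009 ≡ 68 (mod 1583)
371^8 = (371^4)^2 ≡ 68^2 = 4624 ≡ 1458 (mod 1583)
371^16 = (371^8)^2 ≡ 1458^2 = 2125764 ≡ 1378 (mod 1583)
371^32 = (371^16)^2 ≡ 1378^2 = 1898884 ≡ 867 (mod 1583)
371^52 = 371^32 · 371^16 · 371^4 ≡ 867 · 1378 · 68 ≡ 225 (mod 1583).

225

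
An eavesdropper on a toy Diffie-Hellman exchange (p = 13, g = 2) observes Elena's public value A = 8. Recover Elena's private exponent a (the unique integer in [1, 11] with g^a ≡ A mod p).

3

Try successive powers of 2 modulo 13:
2^1 ≡ 2
2^2 ≡ 4
2^3 ≡ 8
Found: a = 3.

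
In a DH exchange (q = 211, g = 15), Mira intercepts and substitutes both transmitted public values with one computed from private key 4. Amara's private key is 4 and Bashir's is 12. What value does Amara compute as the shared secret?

196

Amara receives Mira's public value M = 15^4 mod 211 instead of the honest one.
15^1 ≡ 15 (mod 211)
15^2 = (15^1)^2 ≡ 15^2 = 225 ≡ 14 (mod 211)
15^4 = (15^2)^2 ≡ 14^2 = 196 ≡ 196 (mod 211)
So M = 196. Amara computes K = M^4 mod 211.
196^1 ≡ 196 (mod 211)
196^2 = (196^1)^2 ≡ 196^2 = 38416 ≡ 14 (mod 211)
196^4 = (196^2)^2 ≡ 14^2 = 196 ≡ 196 (mod 211)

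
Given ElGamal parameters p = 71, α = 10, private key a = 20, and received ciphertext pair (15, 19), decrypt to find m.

Shared mask s = c₁^a mod p = 15^20 mod 71.
15^1 ≡ 15 (mod 71)
15^2 = (15^1)^2 ≡ 15^2 = 225 ≡ 12 (mod 71)
15^4 = (15^2)^2 ≡ 12^2 = 144 ≡ 2 (mod 71)
15^8 = (15^4)^2 ≡ 2^2 = 4 ≡ 4 (mod 71)
15^16 = (15^8)^2 ≡ 4^2 = 16 ≡ 16 (mod 71)
15^20 = 15^16 · 15^4 ≡ 16 · 2 ≡ 32 (mod 71).
So s = 32; s⁻¹ ≡ 20 (mod 71).
m = c₂ · s⁻¹ mod 71 = 19 · 20 mod 71 = 25.

25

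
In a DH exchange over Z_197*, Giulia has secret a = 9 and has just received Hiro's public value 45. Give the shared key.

57

Shared key K = 45^9 mod 197.
45^1 ≡ 45 (mod 197)
45^2 = (45^1)^2 ≡ 45^2 = 2025 ≡ 55 (mod 197)
45^4 = (45^2)^2 ≡ 55^2 = 3025 ≡ 70 (mod 197)
45^8 = (45^4)^2 ≡ 70^2 = 4900 ≡ 172 (mod 197)
45^9 = 45^8 · 45^1 ≡ 172 · 45 ≡ 57 (mod 197).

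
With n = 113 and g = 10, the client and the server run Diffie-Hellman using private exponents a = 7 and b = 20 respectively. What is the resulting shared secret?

15

The client sends A = g^a mod n = 10^7 mod 113.
10^1 ≡ 10 (mod 113)
10^2 = (10^1)^2 ≡ 10^2 = 100 ≡ 100 (mod 113)
10^4 = (10^2)^2 ≡ 100^2 = 10000 ≡ 56 (mod 113)
10^7 = 10^4 · 10^2 · 10^1 ≡ 56 · 100 · 10 ≡ 65 (mod 113).
So A = 65. The server then computes K = A^b mod n = 65^20 mod 113.
65^1 ≡ 65 (mod 113)
65^2 = (65^1)^2 ≡ 65^2 = 4225 ≡ 44 (mod 113)
65^4 = (65^2)^2 ≡ 44^2 = 1936 ≡ 15 (mod 113)
65^8 = (65^4)^2 ≡ 15^2 = 225 ≡ 112 (mod 113)
65^16 = (65^8)^2 ≡ 112^2 = 12544 ≡ 1 (mod 113)
65^20 = 65^16 · 65^4 ≡ 1 · 15 ≡ 15 (mod 113).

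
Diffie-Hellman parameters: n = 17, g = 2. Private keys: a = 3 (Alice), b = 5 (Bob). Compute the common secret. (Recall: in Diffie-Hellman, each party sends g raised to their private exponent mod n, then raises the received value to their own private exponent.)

9

Alice sends A = g^a mod n = 2^3 mod 17.
2^1 ≡ 2 (mod 17)
2^2 = (2^1)^2 ≡ 2^2 = 4 ≡ 4 (mod 17)
2^3 = 2^2 · 2^1 ≡ 4 · 2 ≡ 8 (mod 17).
So A = 8. Bob then computes K = A^b mod n = 8^5 mod 17.
8^1 ≡ 8 (mod 17)
8^2 = (8^1)^2 ≡ 8^2 = 64 ≡ 13 (mod 17)
8^4 = (8^2)^2 ≡ 13^2 = 169 ≡ 16 (mod 17)
8^5 = 8^4 · 8^1 ≡ 16 · 8 ≡ 9 (mod 17).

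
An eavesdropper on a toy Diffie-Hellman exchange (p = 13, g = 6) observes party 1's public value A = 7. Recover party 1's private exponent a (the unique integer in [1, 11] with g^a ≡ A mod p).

Try successive powers of 6 modulo 13:
6^1 ≡ 6
6^2 ≡ 10
6^3 ≡ 8
6^4 ≡ 9
6^5 ≡ 2
6^6 ≡ 12
6^7 ≡ 7
Found: a = 7.

7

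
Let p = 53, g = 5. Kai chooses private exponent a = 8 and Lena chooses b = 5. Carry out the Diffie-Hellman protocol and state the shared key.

Lena sends B = g^b mod p = 5^5 mod 53.
5^1 ≡ 5 (mod 53)
5^2 = (5^1)^2 ≡ 5^2 = 25 ≡ 25 (mod 53)
5^4 = (5^2)^2 ≡ 25^2 = 625 ≡ 42 (mod 53)
5^5 = 5^4 · 5^1 ≡ 42 · 5 ≡ 51 (mod 53).
So B = 51. Kai then computes K = B^a mod p = 51^8 mod 53.
51^1 ≡ 51 (mod 53)
51^2 = (51^1)^2 ≡ 51^2 = 2601 ≡ 4 (mod 53)
51^4 = (51^2)^2 ≡ 4^2 = 16 ≡ 16 (mod 53)
51^8 = (51^4)^2 ≡ 16^2 = 256 ≡ 44 (mod 53)

44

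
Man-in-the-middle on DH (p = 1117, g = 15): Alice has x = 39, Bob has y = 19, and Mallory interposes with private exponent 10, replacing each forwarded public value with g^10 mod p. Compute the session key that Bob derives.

Bob receives Mallory's public value M = 15^10 mod 1117 instead of the honest one.
15^1 ≡ 15 (mod 1117)
15^2 = (15^1)^2 ≡ 15^2 = 225 ≡ 225 (mod 1117)
15^4 = (15^2)^2 ≡ 225^2 = 50625 ≡ 360 (mod 1117)
15^8 = (15^4)^2 ≡ 360^2 = 129600 ≡ 28 (mod 1117)
15^10 = 15^8 · 15^2 ≡ 28 · 225 ≡ 715 (mod 1117).
So M = 715. Bob computes K = M^19 mod 1117.
715^1 ≡ 715 (mod 1117)
715^2 = (715^1)^2 ≡ 715^2 = 511225 ≡ 756 (mod 1117)
715^4 = (715^2)^2 ≡ 756^2 = 571536 ≡ 749 (mod 1117)
715^8 = (715^4)^2 ≡ 749^2 = 561001 ≡ 267 (mod 1117)
715^16 = (715^8)^2 ≡ 267^2 = 71289 ≡ 918 (mod 1117)
715^19 = 715^16 · 715^2 · 715^1 ≡ 918 · 756 · 715 ≡ 757 (mod 1117).

757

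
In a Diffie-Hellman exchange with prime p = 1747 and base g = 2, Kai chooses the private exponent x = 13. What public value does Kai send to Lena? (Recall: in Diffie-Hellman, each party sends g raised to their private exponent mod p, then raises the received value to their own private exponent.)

Public value = 2^13 mod 1747.
2^1 ≡ 2 (mod 1747)
2^2 = (2^1)^2 ≡ 2^2 = 4 ≡ 4 (mod 1747)
2^4 = (2^2)^2 ≡ 4^2 = 16 ≡ 16 (mod 1747)
2^8 = (2^4)^2 ≡ 16^2 = 256 ≡ 256 (mod 1747)
2^13 = 2^8 · 2^4 · 2^1 ≡ 256 · 16 · 2 ≡ 1204 (mod 1747).

1204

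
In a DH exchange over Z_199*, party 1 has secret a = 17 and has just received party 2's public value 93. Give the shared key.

107

Shared key K = 93^17 mod 199.
93^1 ≡ 93 (mod 199)
93^2 = (93^1)^2 ≡ 93^2 = 8649 ≡ 92 (mod 199)
93^4 = (93^2)^2 ≡ 92^2 = 8464 ≡ 106 (mod 199)
93^8 = (93^4)^2 ≡ 106^2 = 11236 ≡ 92 (mod 199)
93^16 = (93^8)^2 ≡ 92^2 = 8464 ≡ 106 (mod 199)
93^17 = 93^16 · 93^1 ≡ 106 · 93 ≡ 107 (mod 199).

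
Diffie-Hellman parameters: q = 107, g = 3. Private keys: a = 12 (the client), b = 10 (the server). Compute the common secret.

The server sends B = g^b mod q = 3^10 mod 107.
3^1 ≡ 3 (mod 107)
3^2 = (3^1)^2 ≡ 3^2 = 9 ≡ 9 (mod 107)
3^4 = (3^2)^2 ≡ 9^2 = 81 ≡ 81 (mod 107)
3^8 = (3^4)^2 ≡ 81^2 = 6561 ≡ 34 (mod 107)
3^10 = 3^8 · 3^2 ≡ 34 · 9 ≡ 92 (mod 107).
So B = 92. The client then computes K = B^a mod q = 92^12 mod 107.
92^1 ≡ 92 (mod 107)
92^2 = (92^1)^2 ≡ 92^2 = 8464 ≡ 11 (mod 107)
92^4 = (92^2)^2 ≡ 11^2 = 121 ≡ 14 (mod 107)
92^8 = (92^4)^2 ≡ 14^2 = 196 ≡ 89 (mod 107)
92^12 = 92^8 · 92^4 ≡ 89 · 14 ≡ 69 (mod 107).

69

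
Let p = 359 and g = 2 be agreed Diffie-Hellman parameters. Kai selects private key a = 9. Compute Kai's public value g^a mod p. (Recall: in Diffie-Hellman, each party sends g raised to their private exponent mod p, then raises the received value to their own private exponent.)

153

Public value = 2^9 mod 359.
2^1 ≡ 2 (mod 359)
2^2 = (2^1)^2 ≡ 2^2 = 4 ≡ 4 (mod 359)
2^4 = (2^2)^2 ≡ 4^2 = 16 ≡ 16 (mod 359)
2^8 = (2^4)^2 ≡ 16^2 = 256 ≡ 256 (mod 359)
2^9 = 2^8 · 2^1 ≡ 256 · 2 ≡ 153 (mod 359).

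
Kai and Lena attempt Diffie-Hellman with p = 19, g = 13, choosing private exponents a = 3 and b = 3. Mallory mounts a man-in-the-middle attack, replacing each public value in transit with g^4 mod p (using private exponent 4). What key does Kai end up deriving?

Kai receives Mallory's public value M = 13^4 mod 19 instead of the honest one.
13^1 ≡ 13 (mod 19)
13^2 = (13^1)^2 ≡ 13^2 = 169 ≡ 17 (mod 19)
13^4 = (13^2)^2 ≡ 17^2 = 289 ≡ 4 (mod 19)
So M = 4. Kai computes K = M^3 mod 19.
4^1 ≡ 4 (mod 19)
4^2 = (4^1)^2 ≡ 4^2 = 16 ≡ 16 (mod 19)
4^3 = 4^2 · 4^1 ≡ 16 · 4 ≡ 7 (mod 19).

7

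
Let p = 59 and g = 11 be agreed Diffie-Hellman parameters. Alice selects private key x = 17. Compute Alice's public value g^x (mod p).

Public value = 11^17 (mod 59).
11^1 ≡ 11 (mod 59)
11^2 = (11^1)^2 ≡ 11^2 = 121 ≡ 3 (mod 59)
11^4 = (11^2)^2 ≡ 3^2 = 9 ≡ 9 (mod 59)
11^8 = (11^4)^2 ≡ 9^2 = 81 ≡ 22 (mod 59)
11^16 = (11^8)^2 ≡ 22^2 = 484 ≡ 12 (mod 59)
11^17 = 11^16 · 11^1 ≡ 12 · 11 ≡ 14 (mod 59).

14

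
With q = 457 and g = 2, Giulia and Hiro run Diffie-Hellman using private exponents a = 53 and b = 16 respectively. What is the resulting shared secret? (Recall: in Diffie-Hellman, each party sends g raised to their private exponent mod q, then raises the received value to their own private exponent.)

440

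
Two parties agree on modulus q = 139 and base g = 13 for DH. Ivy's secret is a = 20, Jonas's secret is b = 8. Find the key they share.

Jonas sends B = g^b mod q = 13^8 mod 139.
13^1 ≡ 13 (mod 139)
13^2 = (13^1)^2 ≡ 13^2 = 169 ≡ 30 (mod 139)
13^4 = (13^2)^2 ≡ 30^2 = 900 ≡ 66 (mod 139)
13^8 = (13^4)^2 ≡ 66^2 = 4356 ≡ 47 (mod 139)
So B = 47. Ivy then computes K = B^a mod q = 47^20 mod 139.
47^1 ≡ 47 (mod 139)
47^2 = (47^1)^2 ≡ 47^2 = 2209 ≡ 124 (mod 139)
47^4 = (47^2)^2 ≡ 124^2 = 15376 ≡ 86 (mod 139)
47^8 = (47^4)^2 ≡ 86^2 = 7396 ≡ 29 (mod 139)
47^16 = (47^8)^2 ≡ 29^2 = 841 ≡ 7 (mod 139)
47^20 = 47^16 · 47^4 ≡ 7 · 86 ≡ 46 (mod 139).

46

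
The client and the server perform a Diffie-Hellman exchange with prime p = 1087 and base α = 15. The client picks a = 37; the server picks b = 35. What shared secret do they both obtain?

The client sends A = α^a mod p = 15^37 mod 1087.
15^1 ≡ 15 (mod 1087)
15^2 = (15^1)^2 ≡ 15^2 = 225 ≡ 225 (mod 1087)
15^4 = (15^2)^2 ≡ 225^2 = 50625 ≡ 623 (mod 1087)
15^8 = (15^4)^2 ≡ 623^2 = 388129 ≡ 70 (mod 1087)
15^16 = (15^8)^2 ≡ 70^2 = 4900 ≡ 552 (mod 1087)
15^32 = (15^16)^2 ≡ 552^2 = 304704 ≡ 344 (mod 1087)
15^37 = 15^32 · 15^4 · 15^1 ≡ 344 · 623 · 15 ≡ 421 (mod 1087).
So A = 421. The server then computes K = A^b mod p = 421^35 mod 1087.
421^1 ≡ 421 (mod 1087)
421^2 = (421^1)^2 ≡ 421^2 = 177241 ≡ 60 (mod 1087)
421^4 = (421^2)^2 ≡ 60^2 = 3600 ≡ 339 (mod 1087)
421^8 = (421^4)^2 ≡ 339^2 = 114921 ≡ 786 (mod 1087)
421^16 = (421^8)^2 ≡ 786^2 = 617796 ≡ 380 (mod 1087)
421^32 = (421^16)^2 ≡ 380^2 = 144400 ≡ 916 (mod 1087)
421^35 = 421^32 · 421^2 · 421^1 ≡ 916 · 60 · 421 ≡ 278 (mod 1087).

278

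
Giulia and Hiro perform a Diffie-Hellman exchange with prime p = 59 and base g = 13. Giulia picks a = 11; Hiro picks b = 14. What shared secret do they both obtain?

29

Hiro sends B = g^b mod p = 13^14 mod 59.
13^1 ≡ 13 (mod 59)
13^2 = (13^1)^2 ≡ 13^2 = 169 ≡ 51 (mod 59)
13^4 = (13^2)^2 ≡ 51^2 = 2601 ≡ 5 (mod 59)
13^8 = (13^4)^2 ≡ 5^2 = 25 ≡ 25 (mod 59)
13^14 = 13^8 · 13^4 · 13^2 ≡ 25 · 5 · 51 ≡ 3 (mod 59).
So B = 3. Giulia then computes K = B^a mod p = 3^11 mod 59.
3^1 ≡ 3 (mod 59)
3^2 = (3^1)^2 ≡ 3^2 = 9 ≡ 9 (mod 59)
3^4 = (3^2)^2 ≡ 9^2 = 81 ≡ 22 (mod 59)
3^8 = (3^4)^2 ≡ 22^2 = 484 ≡ 12 (mod 59)
3^11 = 3^8 · 3^2 · 3^1 ≡ 12 · 9 · 3 ≡ 29 (mod 59).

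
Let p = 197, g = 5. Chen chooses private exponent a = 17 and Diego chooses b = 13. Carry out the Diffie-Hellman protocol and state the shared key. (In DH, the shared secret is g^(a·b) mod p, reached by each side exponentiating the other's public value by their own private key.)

Chen sends A = g^a mod p = 5^17 mod 197.
5^1 ≡ 5 (mod 197)
5^2 = (5^1)^2 ≡ 5^2 = 25 ≡ 25 (mod 197)
5^4 = (5^2)^2 ≡ 25^2 = 625 ≡ 34 (mod 197)
5^8 = (5^4)^2 ≡ 34^2 = 1156 ≡ 171 (mod 197)
5^16 = (5^8)^2 ≡ 171^2 = 29241 ≡ 85 (mod 197)
5^17 = 5^16 · 5^1 ≡ 85 · 5 ≡ 31 (mod 197).
So A = 31. Diego then computes K = A^b mod p = 31^13 mod 197.
31^1 ≡ 31 (mod 197)
31^2 = (31^1)^2 ≡ 31^2 = 961 ≡ 173 (mod 197)
31^4 = (31^2)^2 ≡ 173^2 = 29929 ≡ 182 (mod 197)
31^8 = (31^4)^2 ≡ 182^2 = 33124 ≡ 28 (mod 197)
31^13 = 31^8 · 31^4 · 31^1 ≡ 28 · 182 · 31 ≡ 179 (mod 197).

179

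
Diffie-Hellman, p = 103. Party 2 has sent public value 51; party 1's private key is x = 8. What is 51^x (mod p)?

Shared key K = 51^8 mod 103.
51^1 ≡ 51 (mod 103)
51^2 = (51^1)^2 ≡ 51^2 = 2601 ≡ 26 (mod 103)
51^4 = (51^2)^2 ≡ 26^2 = 676 ≡ 58 (mod 103)
51^8 = (51^4)^2 ≡ 58^2 = 3364 ≡ 68 (mod 103)

68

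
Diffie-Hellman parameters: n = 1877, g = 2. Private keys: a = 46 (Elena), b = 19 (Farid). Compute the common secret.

860

Elena sends A = g^a mod n = 2^46 mod 1877.
2^1 ≡ 2 (mod 1877)
2^2 = (2^1)^2 ≡ 2^2 = 4 ≡ 4 (mod 1877)
2^4 = (2^2)^2 ≡ 4^2 = 16 ≡ 16 (mod 1877)
2^8 = (2^4)^2 ≡ 16^2 = 256 ≡ 256 (mod 1877)
2^16 = (2^8)^2 ≡ 256^2 = 65536 ≡ 1718 (mod 1877)
2^32 = (2^16)^2 ≡ 1718^2 = 2951524 ≡ 880 (mod 1877)
2^46 = 2^32 · 2^8 · 2^4 · 2^2 ≡ 880 · 256 · 16 · 4 ≡ 683 (mod 1877).
So A = 683. Farid then computes K = A^b mod n = 683^19 mod 1877.
683^1 ≡ 683 (mod 1877)
683^2 = (683^1)^2 ≡ 683^2 = 466489 ≡ 993 (mod 1877)
683^4 = (683^2)^2 ≡ 993^2 = 986049 ≡ 624 (mod 1877)
683^8 = (683^4)^2 ≡ 624^2 = 389376 ≡ 837 (mod 1877)
683^16 = (683^8)^2 ≡ 837^2 = 700569 ≡ 448 (mod 1877)
683^19 = 683^16 · 683^2 · 683^1 ≡ 448 · 993 · 683 ≡ 860 (mod 1877).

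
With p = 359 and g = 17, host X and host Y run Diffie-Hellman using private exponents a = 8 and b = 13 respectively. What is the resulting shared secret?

153

Host X sends A = g^a mod p = 17^8 mod 359.
17^1 ≡ 17 (mod 359)
17^2 = (17^1)^2 ≡ 17^2 = 289 ≡ 289 (mod 359)
17^4 = (17^2)^2 ≡ 289^2 = 83521 ≡ 233 (mod 359)
17^8 = (17^4)^2 ≡ 233^2 = 54289 ≡ 80 (mod 359)
So A = 80. Host Y then computes K = A^b mod p = 80^13 mod 359.
80^1 ≡ 80 (mod 359)
80^2 = (80^1)^2 ≡ 80^2 = 6400 ≡ 297 (mod 359)
80^4 = (80^2)^2 ≡ 297^2 = 88209 ≡ 254 (mod 359)
80^8 = (80^4)^2 ≡ 254^2 = 64516 ≡ 255 (mod 359)
80^13 = 80^8 · 80^4 · 80^1 ≡ 255 · 254 · 80 ≡ 153 (mod 359).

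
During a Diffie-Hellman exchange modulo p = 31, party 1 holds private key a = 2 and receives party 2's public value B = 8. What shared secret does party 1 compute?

Shared key K = 8^2 mod 31.
8^1 ≡ 8 (mod 31)
8^2 = (8^1)^2 ≡ 8^2 = 64 ≡ 2 (mod 31)

2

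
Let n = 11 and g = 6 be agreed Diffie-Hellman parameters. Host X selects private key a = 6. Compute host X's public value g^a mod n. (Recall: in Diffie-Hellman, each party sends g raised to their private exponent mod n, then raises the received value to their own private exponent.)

Public value = 6^6 mod 11.
6^1 ≡ 6 (mod 11)
6^2 = (6^1)^2 ≡ 6^2 = 36 ≡ 3 (mod 11)
6^4 = (6^2)^2 ≡ 3^2 = 9 ≡ 9 (mod 11)
6^6 = 6^4 · 6^2 ≡ 9 · 3 ≡ 5 (mod 11).

5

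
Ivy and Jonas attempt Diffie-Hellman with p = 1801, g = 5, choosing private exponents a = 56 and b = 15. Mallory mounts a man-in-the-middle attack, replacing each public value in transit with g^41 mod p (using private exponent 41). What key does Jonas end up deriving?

Jonas receives Mallory's public value M = 5^41 mod 1801 instead of the honest one.
5^1 ≡ 5 (mod 1801)
5^2 = (5^1)^2 ≡ 5^2 = 25 ≡ 25 (mod 1801)
5^4 = (5^2)^2 ≡ 25^2 = 625 ≡ 625 (mod 1801)
5^8 = (5^4)^2 ≡ 625^2 = 390625 ≡ 1609 (mod 1801)
5^16 = (5^8)^2 ≡ 1609^2 = 2588881 ≡ 844 (mod 1801)
5^32 = (5^16)^2 ≡ 844^2 = 712336 ≡ 941 (mod 1801)
5^41 = 5^32 · 5^8 · 5^1 ≡ 941 · 1609 · 5 ≡ 742 (mod 1801).
So M = 742. Jonas computes K = M^15 mod 1801.
742^1 ≡ 742 (mod 1801)
742^2 = (742^1)^2 ≡ 742^2 = 550564 ≡ 1259 (mod 1801)
742^4 = (742^2)^2 ≡ 1259^2 = 1585081 ≡ 201 (mod 1801)
742^8 = (742^4)^2 ≡ 201^2 = 40401 ≡ 779 (mod 1801)
742^15 = 742^8 · 742^4 · 742^2 · 742^1 ≡ 779 · 201 · 1259 · 742 ≡ 796 (mod 1801).

796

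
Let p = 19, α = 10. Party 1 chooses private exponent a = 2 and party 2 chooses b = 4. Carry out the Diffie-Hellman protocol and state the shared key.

17

Party 1 sends A = α^a mod p = 10^2 mod 19.
10^1 ≡ 10 (mod 19)
10^2 = (10^1)^2 ≡ 10^2 = 100 ≡ 5 (mod 19)
So A = 5. Party 2 then computes K = A^b mod p = 5^4 mod 19.
5^1 ≡ 5 (mod 19)
5^2 = (5^1)^2 ≡ 5^2 = 25 ≡ 6 (mod 19)
5^4 = (5^2)^2 ≡ 6^2 = 36 ≡ 17 (mod 19)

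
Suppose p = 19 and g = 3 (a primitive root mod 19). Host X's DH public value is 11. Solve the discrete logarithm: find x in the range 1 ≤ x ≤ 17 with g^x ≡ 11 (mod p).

12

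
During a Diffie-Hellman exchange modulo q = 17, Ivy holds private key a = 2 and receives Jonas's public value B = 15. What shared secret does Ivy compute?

4

Shared key K = 15^2 mod 17.
15^1 ≡ 15 (mod 17)
15^2 = (15^1)^2 ≡ 15^2 = 225 ≡ 4 (mod 17)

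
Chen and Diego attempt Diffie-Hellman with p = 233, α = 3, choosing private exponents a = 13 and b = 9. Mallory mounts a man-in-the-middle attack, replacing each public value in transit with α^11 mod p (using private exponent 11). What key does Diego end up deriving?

75

Diego receives Mallory's public value M = 3^11 mod 233 instead of the honest one.
3^1 ≡ 3 (mod 233)
3^2 = (3^1)^2 ≡ 3^2 = 9 ≡ 9 (mod 233)
3^4 = (3^2)^2 ≡ 9^2 = 81 ≡ 81 (mod 233)
3^8 = (3^4)^2 ≡ 81^2 = 6561 ≡ 37 (mod 233)
3^11 = 3^8 · 3^2 · 3^1 ≡ 37 · 9 · 3 ≡ 67 (mod 233).
So M = 67. Diego computes K = M^9 mod 233.
67^1 ≡ 67 (mod 233)
67^2 = (67^1)^2 ≡ 67^2 = 4489 ≡ 62 (mod 233)
67^4 = (67^2)^2 ≡ 62^2 = 3844 ≡ 116 (mod 233)
67^8 = (67^4)^2 ≡ 116^2 = 13456 ≡ 175 (mod 233)
67^9 = 67^8 · 67^1 ≡ 175 · 67 ≡ 75 (mod 233).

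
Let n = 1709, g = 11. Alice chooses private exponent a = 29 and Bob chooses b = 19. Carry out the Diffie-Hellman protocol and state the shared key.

Alice sends A = g^a mod n = 11^29 mod 1709.
11^1 ≡ 11 (mod 1709)
11^2 = (11^1)^2 ≡ 11^2 = 121 ≡ 121 (mod 1709)
11^4 = (11^2)^2 ≡ 121^2 = 14641 ≡ 969 (mod 1709)
11^8 = (11^4)^2 ≡ 969^2 = 938961 ≡ 720 (mod 1709)
11^16 = (11^8)^2 ≡ 720^2 = 518400 ≡ 573 (mod 1709)
11^29 = 11^16 · 11^8 · 11^4 · 11^1 ≡ 573 · 720 · 969 · 11 ≡ 1288 (mod 1709).
So A = 1288. Bob then computes K = A^b mod n = 1288^19 mod 1709.
1288^1 ≡ 1288 (mod 1709)
1288^2 = (1288^1)^2 ≡ 1288^2 = 1658944 ≡ 1214 (mod 1709)
1288^4 = (1288^2)^2 ≡ 1214^2 = 1473796 ≡ 638 (mod 1709)
1288^8 = (1288^4)^2 ≡ 638^2 = 407044 ≡ 302 (mod 1709)
1288^16 = (1288^8)^2 ≡ 302^2 = 91204 ≡ 627 (mod 1709)
1288^19 = 1288^16 · 1288^2 · 1288^1 ≡ 627 · 1214 · 1288 ≡ 361 (mod 1709).

361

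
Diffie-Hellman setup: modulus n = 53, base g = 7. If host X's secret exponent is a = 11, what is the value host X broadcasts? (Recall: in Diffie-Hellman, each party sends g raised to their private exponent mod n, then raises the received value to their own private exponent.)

Public value = 7^11 (mod 53).
7^1 ≡ 7 (mod 53)
7^2 = (7^1)^2 ≡ 7^2 = 49 ≡ 49 (mod 53)
7^4 = (7^2)^2 ≡ 49^2 = 2401 ≡ 16 (mod 53)
7^8 = (7^4)^2 ≡ 16^2 = 256 ≡ 44 (mod 53)
7^11 = 7^8 · 7^2 · 7^1 ≡ 44 · 49 · 7 ≡ 40 (mod 53).

40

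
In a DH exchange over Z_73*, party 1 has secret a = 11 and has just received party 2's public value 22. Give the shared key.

63

Shared key K = 22^11 mod 73.
22^1 ≡ 22 (mod 73)
22^2 = (22^1)^2 ≡ 22^2 = 484 ≡ 46 (mod 73)
22^4 = (22^2)^2 ≡ 46^2 = 2116 ≡ 72 (mod 73)
22^8 = (22^4)^2 ≡ 72^2 = 5184 ≡ 1 (mod 73)
22^11 = 22^8 · 22^2 · 22^1 ≡ 1 · 46 · 22 ≡ 63 (mod 73).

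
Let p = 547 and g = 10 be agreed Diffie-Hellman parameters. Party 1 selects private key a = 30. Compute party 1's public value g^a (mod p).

292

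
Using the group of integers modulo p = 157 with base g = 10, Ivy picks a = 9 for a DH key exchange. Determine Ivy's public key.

118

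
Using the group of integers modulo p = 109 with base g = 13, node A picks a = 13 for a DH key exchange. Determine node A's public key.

Public value = 13^{13} \pmod{109}.
13^1 ≡ 13 (mod 109)
13^2 = (13^1)^2 ≡ 13^2 = 169 ≡ 60 (mod 109)
13^4 = (13^2)^2 ≡ 60^2 = 3600 ≡ 3 (mod 109)
13^8 = (13^4)^2 ≡ 3^2 = 9 ≡ 9 (mod 109)
13^13 = 13^8 · 13^4 · 13^1 ≡ 9 · 3 · 13 ≡ 24 (mod 109).

24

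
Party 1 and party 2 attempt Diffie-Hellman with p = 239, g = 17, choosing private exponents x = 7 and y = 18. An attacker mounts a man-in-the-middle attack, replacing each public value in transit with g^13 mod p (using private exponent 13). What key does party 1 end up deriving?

Party 1 receives an attacker's public value M = 17^13 mod 239 instead of the honest one.
17^1 ≡ 17 (mod 239)
17^2 = (17^1)^2 ≡ 17^2 = 289 ≡ 50 (mod 239)
17^4 = (17^2)^2 ≡ 50^2 = 2500 ≡ 110 (mod 239)
17^8 = (17^4)^2 ≡ 110^2 = 12100 ≡ 150 (mod 239)
17^13 = 17^8 · 17^4 · 17^1 ≡ 150 · 110 · 17 ≡ 153 (mod 239).
So M = 153. Party 1 computes K = M^7 mod 239.
153^1 ≡ 153 (mod 239)
153^2 = (153^1)^2 ≡ 153^2 = 23409 ≡ 226 (mod 239)
153^4 = (153^2)^2 ≡ 226^2 = 51076 ≡ 169 (mod 239)
153^7 = 153^4 · 153^2 · 153^1 ≡ 169 · 226 · 153 ≡ 132 (mod 239).

132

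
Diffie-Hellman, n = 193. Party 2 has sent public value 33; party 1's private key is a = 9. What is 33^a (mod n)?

68

Shared key K = 33^9 mod 193.
33^1 ≡ 33 (mod 193)
33^2 = (33^1)^2 ≡ 33^2 = 1089 ≡ 124 (mod 193)
33^4 = (33^2)^2 ≡ 124^2 = 15376 ≡ 129 (mod 193)
33^8 = (33^4)^2 ≡ 129^2 = 16641 ≡ 43 (mod 193)
33^9 = 33^8 · 33^1 ≡ 43 · 33 ≡ 68 (mod 193).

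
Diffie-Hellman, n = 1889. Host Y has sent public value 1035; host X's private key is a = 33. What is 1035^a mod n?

Shared key K = 1035^33 mod 1889.
1035^1 ≡ 1035 (mod 1889)
1035^2 = (1035^1)^2 ≡ 1035^2 = 1071225 ≡ 162 (mod 1889)
1035^4 = (1035^2)^2 ≡ 162^2 = 26244 ≡ 1687 (mod 1889)
1035^8 = (1035^4)^2 ≡ 1687^2 = 2845969 ≡ 1135 (mod 1889)
1035^16 = (1035^8)^2 ≡ 1135^2 = 1288225 ≡ 1816 (mod 1889)
1035^32 = (1035^16)^2 ≡ 1816^2 = 3297856 ≡ 1551 (mod 1889)
1035^33 = 1035^32 · 1035^1 ≡ 1551 · 1035 ≡ 1524 (mod 1889).

1524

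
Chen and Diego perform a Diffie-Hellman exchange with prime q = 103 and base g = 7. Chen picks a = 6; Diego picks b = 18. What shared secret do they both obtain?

Chen sends A = g^a mod q = 7^6 mod 103.
7^1 ≡ 7 (mod 103)
7^2 = (7^1)^2 ≡ 7^2 = 49 ≡ 49 (mod 103)
7^4 = (7^2)^2 ≡ 49^2 = 2401 ≡ 32 (mod 103)
7^6 = 7^4 · 7^2 ≡ 32 · 49 ≡ 23 (mod 103).
So A = 23. Diego then computes K = A^b mod q = 23^18 mod 103.
23^1 ≡ 23 (mod 103)
23^2 = (23^1)^2 ≡ 23^2 = 529 ≡ 14 (mod 103)
23^4 = (23^2)^2 ≡ 14^2 = 196 ≡ 93 (mod 103)
23^8 = (23^4)^2 ≡ 93^2 = 8649 ≡ 100 (mod 103)
23^16 = (23^8)^2 ≡ 100^2 = 10000 ≡ 9 (mod 103)
23^18 = 23^16 · 23^2 ≡ 9 · 14 ≡ 23 (mod 103).

23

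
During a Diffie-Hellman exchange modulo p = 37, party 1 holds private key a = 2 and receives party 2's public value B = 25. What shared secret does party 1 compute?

33

Shared key K = 25^2 mod 37.
25^1 ≡ 25 (mod 37)
25^2 = (25^1)^2 ≡ 25^2 = 625 ≡ 33 (mod 37)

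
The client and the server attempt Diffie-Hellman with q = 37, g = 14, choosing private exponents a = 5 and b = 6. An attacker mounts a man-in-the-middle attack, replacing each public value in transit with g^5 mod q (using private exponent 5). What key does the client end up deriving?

The client receives an attacker's public value M = 14^5 mod 37 instead of the honest one.
14^1 ≡ 14 (mod 37)
14^2 = (14^1)^2 ≡ 14^2 = 196 ≡ 11 (mod 37)
14^4 = (14^2)^2 ≡ 11^2 = 121 ≡ 10 (mod 37)
14^5 = 14^4 · 14^1 ≡ 10 · 14 ≡ 29 (mod 37).
So M = 29. The client computes K = M^5 mod 37.
29^1 ≡ 29 (mod 37)
29^2 = (29^1)^2 ≡ 29^2 = 841 ≡ 27 (mod 37)
29^4 = (29^2)^2 ≡ 27^2 = 729 ≡ 26 (mod 37)
29^5 = 29^4 · 29^1 ≡ 26 · 29 ≡ 14 (mod 37).

14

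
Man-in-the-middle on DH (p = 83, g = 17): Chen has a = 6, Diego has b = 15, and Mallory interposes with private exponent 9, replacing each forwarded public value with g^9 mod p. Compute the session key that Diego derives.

Diego receives Mallory's public value M = 17^9 mod 83 instead of the honest one.
17^1 ≡ 17 (mod 83)
17^2 = (17^1)^2 ≡ 17^2 = 289 ≡ 40 (mod 83)
17^4 = (17^2)^2 ≡ 40^2 = 1600 ≡ 23 (mod 83)
17^8 = (17^4)^2 ≡ 23^2 = 529 ≡ 31 (mod 83)
17^9 = 17^8 · 17^1 ≡ 31 · 17 ≡ 29 (mod 83).
So M = 29. Diego computes K = M^15 mod 83.
29^1 ≡ 29 (mod 83)
29^2 = (29^1)^2 ≡ 29^2 = 841 ≡ 11 (mod 83)
29^4 = (29^2)^2 ≡ 11^2 = 121 ≡ 38 (mod 83)
29^8 = (29^4)^2 ≡ 38^2 = 1444 ≡ 33 (mod 83)
29^15 = 29^8 · 29^4 · 29^2 · 29^1 ≡ 33 · 38 · 11 · 29 ≡ 49 (mod 83).

49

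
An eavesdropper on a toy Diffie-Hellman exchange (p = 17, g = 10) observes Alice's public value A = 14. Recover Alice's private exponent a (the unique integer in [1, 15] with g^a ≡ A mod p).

Try successive powers of 10 modulo 17:
10^1 ≡ 10
10^2 ≡ 15
10^3 ≡ 14
Found: a = 3.

3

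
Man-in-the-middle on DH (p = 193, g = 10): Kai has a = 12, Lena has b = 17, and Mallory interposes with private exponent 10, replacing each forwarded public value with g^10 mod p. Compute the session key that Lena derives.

Lena receives Mallory's public value M = 10^10 mod 193 instead of the honest one.
10^1 ≡ 10 (mod 193)
10^2 = (10^1)^2 ≡ 10^2 = 100 ≡ 100 (mod 193)
10^4 = (10^2)^2 ≡ 100^2 = 10000 ≡ 157 (mod 193)
10^8 = (10^4)^2 ≡ 157^2 = 24649 ≡ 138 (mod 193)
10^10 = 10^8 · 10^2 ≡ 138 · 100 ≡ 97 (mod 193).
So M = 97. Lena computes K = M^17 mod 193.
97^1 ≡ 97 (mod 193)
97^2 = (97^1)^2 ≡ 97^2 = 9409 ≡ 145 (mod 193)
97^4 = (97^2)^2 ≡ 145^2 = 21025 ≡ 181 (mod 193)
97^8 = (97^4)^2 ≡ 181^2 = 32761 ≡ 144 (mod 193)
97^16 = (97^8)^2 ≡ 144^2 = 20736 ≡ 85 (mod 193)
97^17 = 97^16 · 97^1 ≡ 85 · 97 ≡ 139 (mod 193).

139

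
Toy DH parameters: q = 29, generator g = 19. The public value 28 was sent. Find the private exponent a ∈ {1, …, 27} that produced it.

14

Try successive powers of 19 modulo 29:
19^1 ≡ 19
19^2 ≡ 13
19^3 ≡ 15
19^4 ≡ 24
19^5 ≡ 21
19^6 ≡ 22
19^7 ≡ 12
19^8 ≡ 25
19^9 ≡ 11
19^10 ≡ 6
19^11 ≡ 27
19^12 ≡ 20
19^13 ≡ 3
19^14 ≡ 28
Found: a = 14.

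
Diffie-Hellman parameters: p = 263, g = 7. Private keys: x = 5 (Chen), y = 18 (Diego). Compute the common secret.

208

Chen sends A = g^x mod p = 7^5 mod 263.
7^1 ≡ 7 (mod 263)
7^2 = (7^1)^2 ≡ 7^2 = 49 ≡ 49 (mod 263)
7^4 = (7^2)^2 ≡ 49^2 = 2401 ≡ 34 (mod 263)
7^5 = 7^4 · 7^1 ≡ 34 · 7 ≡ 238 (mod 263).
So A = 238. Diego then computes K = A^y mod p = 238^18 mod 263.
238^1 ≡ 238 (mod 263)
238^2 = (238^1)^2 ≡ 238^2 = 56644 ≡ 99 (mod 263)
238^4 = (238^2)^2 ≡ 99^2 = 9801 ≡ 70 (mod 263)
238^8 = (238^4)^2 ≡ 70^2 = 4900 ≡ 166 (mod 263)
238^16 = (238^8)^2 ≡ 166^2 = 27556 ≡ 204 (mod 263)
238^18 = 238^16 · 238^2 ≡ 204 · 99 ≡ 208 (mod 263).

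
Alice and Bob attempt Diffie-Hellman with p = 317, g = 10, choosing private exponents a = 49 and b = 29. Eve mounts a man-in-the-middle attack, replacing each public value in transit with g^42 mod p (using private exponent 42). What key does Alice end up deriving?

Alice receives Eve's public value M = 10^42 mod 317 instead of the honest one.
10^1 ≡ 10 (mod 317)
10^2 = (10^1)^2 ≡ 10^2 = 100 ≡ 100 (mod 317)
10^4 = (10^2)^2 ≡ 100^2 = 10000 ≡ 173 (mod 317)
10^8 = (10^4)^2 ≡ 173^2 = 29929 ≡ 131 (mod 317)
10^16 = (10^8)^2 ≡ 131^2 = 17161 ≡ 43 (mod 317)
10^32 = (10^16)^2 ≡ 43^2 = 1849 ≡ 264 (mod 317)
10^42 = 10^32 · 10^8 · 10^2 ≡ 264 · 131 · 100 ≡ 247 (mod 317).
So M = 247. Alice computes K = M^49 mod 317.
247^1 ≡ 247 (mod 317)
247^2 = (247^1)^2 ≡ 247^2 = 61009 ≡ 145 (mod 317)
247^4 = (247^2)^2 ≡ 145^2 = 21025 ≡ 103 (mod 317)
247^8 = (247^4)^2 ≡ 103^2 = 10609 ≡ 148 (mod 317)
247^16 = (247^8)^2 ≡ 148^2 = 21904 ≡ 31 (mod 317)
247^32 = (247^16)^2 ≡ 31^2 = 961 ≡ 10 (mod 317)
247^49 = 247^32 · 247^16 · 247^1 ≡ 10 · 31 · 247 ≡ 173 (mod 317).

173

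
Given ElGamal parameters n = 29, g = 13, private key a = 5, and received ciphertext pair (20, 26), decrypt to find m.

18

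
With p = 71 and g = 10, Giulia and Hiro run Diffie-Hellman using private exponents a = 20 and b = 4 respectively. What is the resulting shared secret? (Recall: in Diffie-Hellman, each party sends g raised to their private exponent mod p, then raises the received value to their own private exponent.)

30

Giulia sends A = g^a mod p = 10^20 mod 71.
10^1 ≡ 10 (mod 71)
10^2 = (10^1)^2 ≡ 10^2 = 100 ≡ 29 (mod 71)
10^4 = (10^2)^2 ≡ 29^2 = 841 ≡ 60 (mod 71)
10^8 = (10^4)^2 ≡ 60^2 = 3600 ≡ 50 (mod 71)
10^16 = (10^8)^2 ≡ 50^2 = 2500 ≡ 15 (mod 71)
10^20 = 10^16 · 10^4 ≡ 15 · 60 ≡ 48 (mod 71).
So A = 48. Hiro then computes K = A^b mod p = 48^4 mod 71.
48^1 ≡ 48 (mod 71)
48^2 = (48^1)^2 ≡ 48^2 = 2304 ≡ 32 (mod 71)
48^4 = (48^2)^2 ≡ 32^2 = 1024 ≡ 30 (mod 71)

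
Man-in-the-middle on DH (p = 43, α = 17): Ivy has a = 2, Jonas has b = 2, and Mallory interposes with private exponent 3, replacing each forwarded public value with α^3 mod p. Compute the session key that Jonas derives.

Jonas receives Mallory's public value M = 17^3 mod 43 instead of the honest one.
17^1 ≡ 17 (mod 43)
17^2 = (17^1)^2 ≡ 17^2 = 289 ≡ 31 (mod 43)
17^3 = 17^2 · 17^1 ≡ 31 · 17 ≡ 11 (mod 43).
So M = 11. Jonas computes K = M^2 mod 43.
11^1 ≡ 11 (mod 43)
11^2 = (11^1)^2 ≡ 11^2 = 121 ≡ 35 (mod 43)

35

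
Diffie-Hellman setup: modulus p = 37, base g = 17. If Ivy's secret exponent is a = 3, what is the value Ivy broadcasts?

Public value = 17^3 (mod 37).
17^1 ≡ 17 (mod 37)
17^2 = (17^1)^2 ≡ 17^2 = 289 ≡ 30 (mod 37)
17^3 = 17^2 · 17^1 ≡ 30 · 17 ≡ 29 (mod 37).

29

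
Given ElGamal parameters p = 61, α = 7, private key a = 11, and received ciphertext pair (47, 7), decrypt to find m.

Shared mask s = c₁^a mod p = 47^11 mod 61.
47^1 ≡ 47 (mod 61)
47^2 = (47^1)^2 ≡ 47^2 = 2209 ≡ 13 (mod 61)
47^4 = (47^2)^2 ≡ 13^2 = 169 ≡ 47 (mod 61)
47^8 = (47^4)^2 ≡ 47^2 = 2209 ≡ 13 (mod 61)
47^11 = 47^8 · 47^2 · 47^1 ≡ 13 · 13 · 47 ≡ 13 (mod 61).
So s = 13; s⁻¹ ≡ 47 (mod 61).
m = c₂ · s⁻¹ mod 61 = 7 · 47 mod 61 = 24.

24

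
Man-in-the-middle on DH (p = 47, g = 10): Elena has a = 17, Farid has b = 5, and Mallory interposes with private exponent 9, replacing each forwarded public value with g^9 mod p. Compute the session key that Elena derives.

40

Elena receives Mallory's public value M = 10^9 mod 47 instead of the honest one.
10^1 ≡ 10 (mod 47)
10^2 = (10^1)^2 ≡ 10^2 = 100 ≡ 6 (mod 47)
10^4 = (10^2)^2 ≡ 6^2 = 36 ≡ 36 (mod 47)
10^8 = (10^4)^2 ≡ 36^2 = 1296 ≡ 27 (mod 47)
10^9 = 10^8 · 10^1 ≡ 27 · 10 ≡ 35 (mod 47).
So M = 35. Elena computes K = M^17 mod 47.
35^1 ≡ 35 (mod 47)
35^2 = (35^1)^2 ≡ 35^2 = 1225 ≡ 3 (mod 47)
35^4 = (35^2)^2 ≡ 3^2 = 9 ≡ 9 (mod 47)
35^8 = (35^4)^2 ≡ 9^2 = 81 ≡ 34 (mod 47)
35^16 = (35^8)^2 ≡ 34^2 = 1156 ≡ 28 (mod 47)
35^17 = 35^16 · 35^1 ≡ 28 · 35 ≡ 40 (mod 47).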